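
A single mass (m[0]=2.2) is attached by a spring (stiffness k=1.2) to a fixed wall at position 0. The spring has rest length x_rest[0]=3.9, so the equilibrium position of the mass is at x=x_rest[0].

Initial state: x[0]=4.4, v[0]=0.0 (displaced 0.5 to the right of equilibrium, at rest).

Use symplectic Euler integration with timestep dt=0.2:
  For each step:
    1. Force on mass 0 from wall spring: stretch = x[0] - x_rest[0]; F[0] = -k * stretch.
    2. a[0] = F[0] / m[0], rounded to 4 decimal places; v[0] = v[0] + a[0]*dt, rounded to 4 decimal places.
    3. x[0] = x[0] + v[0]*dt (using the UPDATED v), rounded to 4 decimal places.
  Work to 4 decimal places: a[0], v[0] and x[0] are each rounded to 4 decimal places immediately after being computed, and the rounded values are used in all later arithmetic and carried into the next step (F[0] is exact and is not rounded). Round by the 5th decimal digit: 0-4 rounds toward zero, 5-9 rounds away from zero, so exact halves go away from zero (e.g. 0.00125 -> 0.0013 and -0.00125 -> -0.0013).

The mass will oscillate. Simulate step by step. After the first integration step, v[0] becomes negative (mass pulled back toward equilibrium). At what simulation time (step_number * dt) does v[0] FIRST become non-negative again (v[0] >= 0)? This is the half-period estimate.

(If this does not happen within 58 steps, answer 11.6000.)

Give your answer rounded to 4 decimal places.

Answer: 4.4000

Derivation:
Step 0: x=[4.4000] v=[0.0000]
Step 1: x=[4.3891] v=[-0.0545]
Step 2: x=[4.3675] v=[-0.1079]
Step 3: x=[4.3357] v=[-0.1589]
Step 4: x=[4.2944] v=[-0.2064]
Step 5: x=[4.2445] v=[-0.2494]
Step 6: x=[4.1871] v=[-0.2870]
Step 7: x=[4.1234] v=[-0.3183]
Step 8: x=[4.0549] v=[-0.3427]
Step 9: x=[3.9830] v=[-0.3596]
Step 10: x=[3.9093] v=[-0.3687]
Step 11: x=[3.8354] v=[-0.3697]
Step 12: x=[3.7629] v=[-0.3627]
Step 13: x=[3.6934] v=[-0.3477]
Step 14: x=[3.6284] v=[-0.3252]
Step 15: x=[3.5693] v=[-0.2956]
Step 16: x=[3.5174] v=[-0.2595]
Step 17: x=[3.4738] v=[-0.2178]
Step 18: x=[3.4395] v=[-0.1713]
Step 19: x=[3.4153] v=[-0.1211]
Step 20: x=[3.4017] v=[-0.0682]
Step 21: x=[3.3989] v=[-0.0138]
Step 22: x=[3.4071] v=[0.0409]
First v>=0 after going negative at step 22, time=4.4000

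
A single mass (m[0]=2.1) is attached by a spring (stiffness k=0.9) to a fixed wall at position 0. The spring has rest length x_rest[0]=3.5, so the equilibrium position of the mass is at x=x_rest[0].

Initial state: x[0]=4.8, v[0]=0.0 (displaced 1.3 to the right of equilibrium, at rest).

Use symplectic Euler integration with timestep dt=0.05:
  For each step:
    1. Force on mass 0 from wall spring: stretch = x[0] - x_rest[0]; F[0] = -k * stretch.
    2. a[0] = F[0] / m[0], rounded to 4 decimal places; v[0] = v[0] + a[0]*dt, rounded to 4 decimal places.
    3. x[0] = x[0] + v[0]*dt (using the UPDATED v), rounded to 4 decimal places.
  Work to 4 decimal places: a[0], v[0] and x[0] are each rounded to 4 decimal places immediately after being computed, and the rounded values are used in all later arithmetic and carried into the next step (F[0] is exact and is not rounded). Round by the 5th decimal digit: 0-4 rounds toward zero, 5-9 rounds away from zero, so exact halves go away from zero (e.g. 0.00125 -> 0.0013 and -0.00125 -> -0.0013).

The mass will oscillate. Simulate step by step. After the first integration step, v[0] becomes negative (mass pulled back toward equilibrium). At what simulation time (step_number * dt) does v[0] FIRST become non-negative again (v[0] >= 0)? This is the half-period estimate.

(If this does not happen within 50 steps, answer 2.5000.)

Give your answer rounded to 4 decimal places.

Step 0: x=[4.8000] v=[0.0000]
Step 1: x=[4.7986] v=[-0.0279]
Step 2: x=[4.7958] v=[-0.0557]
Step 3: x=[4.7916] v=[-0.0835]
Step 4: x=[4.7860] v=[-0.1112]
Step 5: x=[4.7791] v=[-0.1388]
Step 6: x=[4.7708] v=[-0.1662]
Step 7: x=[4.7611] v=[-0.1934]
Step 8: x=[4.7501] v=[-0.2204]
Step 9: x=[4.7377] v=[-0.2472]
Step 10: x=[4.7240] v=[-0.2737]
Step 11: x=[4.7090] v=[-0.2999]
Step 12: x=[4.6927] v=[-0.3258]
Step 13: x=[4.6751] v=[-0.3514]
Step 14: x=[4.6563] v=[-0.3766]
Step 15: x=[4.6362] v=[-0.4014]
Step 16: x=[4.6149] v=[-0.4257]
Step 17: x=[4.5924] v=[-0.4496]
Step 18: x=[4.5688] v=[-0.4730]
Step 19: x=[4.5440] v=[-0.4959]
Step 20: x=[4.5181] v=[-0.5183]
Step 21: x=[4.4911] v=[-0.5401]
Step 22: x=[4.4630] v=[-0.5613]
Step 23: x=[4.4339] v=[-0.5819]
Step 24: x=[4.4038] v=[-0.6019]
Step 25: x=[4.3727] v=[-0.6213]
Step 26: x=[4.3407] v=[-0.6400]
Step 27: x=[4.3078] v=[-0.6580]
Step 28: x=[4.2740] v=[-0.6753]
Step 29: x=[4.2394] v=[-0.6919]
Step 30: x=[4.2040] v=[-0.7077]
Step 31: x=[4.1679] v=[-0.7228]
Step 32: x=[4.1310] v=[-0.7371]
Step 33: x=[4.0935] v=[-0.7506]
Step 34: x=[4.0553] v=[-0.7633]
Step 35: x=[4.0165] v=[-0.7752]
Step 36: x=[3.9772] v=[-0.7863]
Step 37: x=[3.9374] v=[-0.7965]
Step 38: x=[3.8971] v=[-0.8059]
Step 39: x=[3.8564] v=[-0.8144]
Step 40: x=[3.8153] v=[-0.8220]
Step 41: x=[3.7739] v=[-0.8288]
Step 42: x=[3.7322] v=[-0.8347]
Step 43: x=[3.6902] v=[-0.8397]
Step 44: x=[3.6480] v=[-0.8438]
Step 45: x=[3.6057] v=[-0.8470]
Step 46: x=[3.5632] v=[-0.8493]
Step 47: x=[3.5207] v=[-0.8507]
Step 48: x=[3.4781] v=[-0.8511]
Step 49: x=[3.4356] v=[-0.8506]
Step 50: x=[3.3931] v=[-0.8492]
v[0] did not become non-negative within 50 steps; using fallback time=2.5000

Answer: 2.5000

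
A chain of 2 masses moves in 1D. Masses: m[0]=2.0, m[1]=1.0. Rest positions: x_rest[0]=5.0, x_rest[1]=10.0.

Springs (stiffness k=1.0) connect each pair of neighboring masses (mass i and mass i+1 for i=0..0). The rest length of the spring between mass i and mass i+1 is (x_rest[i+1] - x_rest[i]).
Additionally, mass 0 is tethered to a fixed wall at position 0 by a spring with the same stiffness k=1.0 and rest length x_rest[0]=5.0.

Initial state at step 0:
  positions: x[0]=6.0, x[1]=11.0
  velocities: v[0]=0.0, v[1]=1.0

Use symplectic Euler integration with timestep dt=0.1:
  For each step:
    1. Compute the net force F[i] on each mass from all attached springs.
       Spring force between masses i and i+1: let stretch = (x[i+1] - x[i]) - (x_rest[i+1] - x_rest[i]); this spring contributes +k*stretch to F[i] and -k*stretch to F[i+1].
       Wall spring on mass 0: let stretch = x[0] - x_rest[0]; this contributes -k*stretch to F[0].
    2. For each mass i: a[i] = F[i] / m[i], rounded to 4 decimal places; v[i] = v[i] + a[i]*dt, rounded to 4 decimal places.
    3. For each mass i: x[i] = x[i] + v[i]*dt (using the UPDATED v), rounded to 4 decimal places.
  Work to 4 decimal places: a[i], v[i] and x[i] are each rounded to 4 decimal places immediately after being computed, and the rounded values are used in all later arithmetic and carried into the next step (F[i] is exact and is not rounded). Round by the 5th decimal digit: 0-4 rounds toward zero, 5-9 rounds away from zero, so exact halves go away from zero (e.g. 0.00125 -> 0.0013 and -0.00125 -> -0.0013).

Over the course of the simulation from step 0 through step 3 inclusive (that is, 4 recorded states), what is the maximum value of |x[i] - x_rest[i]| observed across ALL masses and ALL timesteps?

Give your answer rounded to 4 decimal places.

Step 0: x=[6.0000 11.0000] v=[0.0000 1.0000]
Step 1: x=[5.9950 11.1000] v=[-0.0500 1.0000]
Step 2: x=[5.9856 11.1990] v=[-0.0945 0.9895]
Step 3: x=[5.9723 11.2958] v=[-0.1331 0.9682]
Max displacement = 1.2958

Answer: 1.2958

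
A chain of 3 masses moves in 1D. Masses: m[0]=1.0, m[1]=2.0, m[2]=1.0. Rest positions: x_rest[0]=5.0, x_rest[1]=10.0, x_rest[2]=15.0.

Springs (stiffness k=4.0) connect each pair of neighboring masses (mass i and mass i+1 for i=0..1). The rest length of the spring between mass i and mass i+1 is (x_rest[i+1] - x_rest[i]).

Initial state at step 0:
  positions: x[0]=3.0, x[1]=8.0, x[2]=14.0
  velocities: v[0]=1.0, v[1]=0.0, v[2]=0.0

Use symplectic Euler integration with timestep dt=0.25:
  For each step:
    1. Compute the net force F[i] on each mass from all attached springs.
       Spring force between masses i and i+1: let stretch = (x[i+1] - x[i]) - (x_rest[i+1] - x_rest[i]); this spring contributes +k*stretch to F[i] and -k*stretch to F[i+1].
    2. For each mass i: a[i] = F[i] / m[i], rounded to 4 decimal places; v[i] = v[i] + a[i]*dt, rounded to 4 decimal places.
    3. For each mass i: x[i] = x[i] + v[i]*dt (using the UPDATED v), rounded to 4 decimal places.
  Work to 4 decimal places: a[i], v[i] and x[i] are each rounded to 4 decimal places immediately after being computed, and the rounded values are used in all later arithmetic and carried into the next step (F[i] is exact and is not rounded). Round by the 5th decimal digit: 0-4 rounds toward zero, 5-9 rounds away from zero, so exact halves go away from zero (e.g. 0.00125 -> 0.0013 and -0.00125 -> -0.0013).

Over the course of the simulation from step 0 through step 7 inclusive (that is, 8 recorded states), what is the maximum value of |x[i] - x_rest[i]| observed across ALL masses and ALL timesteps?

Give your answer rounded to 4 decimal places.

Step 0: x=[3.0000 8.0000 14.0000] v=[1.0000 0.0000 0.0000]
Step 1: x=[3.2500 8.1250 13.7500] v=[1.0000 0.5000 -1.0000]
Step 2: x=[3.4688 8.3438 13.3438] v=[0.8750 0.8750 -1.6250]
Step 3: x=[3.6563 8.5782 12.9376] v=[0.7500 0.9375 -1.6250]
Step 4: x=[3.8243 8.7423 12.6915] v=[0.6719 0.6563 -0.9844]
Step 5: x=[3.9718 8.7853 12.7081] v=[0.5899 0.1719 0.0664]
Step 6: x=[4.0727 8.7169 12.9940] v=[0.4034 -0.2735 1.1436]
Step 7: x=[4.0846 8.6026 13.4606] v=[0.0476 -0.4571 1.8665]
Max displacement = 2.3085

Answer: 2.3085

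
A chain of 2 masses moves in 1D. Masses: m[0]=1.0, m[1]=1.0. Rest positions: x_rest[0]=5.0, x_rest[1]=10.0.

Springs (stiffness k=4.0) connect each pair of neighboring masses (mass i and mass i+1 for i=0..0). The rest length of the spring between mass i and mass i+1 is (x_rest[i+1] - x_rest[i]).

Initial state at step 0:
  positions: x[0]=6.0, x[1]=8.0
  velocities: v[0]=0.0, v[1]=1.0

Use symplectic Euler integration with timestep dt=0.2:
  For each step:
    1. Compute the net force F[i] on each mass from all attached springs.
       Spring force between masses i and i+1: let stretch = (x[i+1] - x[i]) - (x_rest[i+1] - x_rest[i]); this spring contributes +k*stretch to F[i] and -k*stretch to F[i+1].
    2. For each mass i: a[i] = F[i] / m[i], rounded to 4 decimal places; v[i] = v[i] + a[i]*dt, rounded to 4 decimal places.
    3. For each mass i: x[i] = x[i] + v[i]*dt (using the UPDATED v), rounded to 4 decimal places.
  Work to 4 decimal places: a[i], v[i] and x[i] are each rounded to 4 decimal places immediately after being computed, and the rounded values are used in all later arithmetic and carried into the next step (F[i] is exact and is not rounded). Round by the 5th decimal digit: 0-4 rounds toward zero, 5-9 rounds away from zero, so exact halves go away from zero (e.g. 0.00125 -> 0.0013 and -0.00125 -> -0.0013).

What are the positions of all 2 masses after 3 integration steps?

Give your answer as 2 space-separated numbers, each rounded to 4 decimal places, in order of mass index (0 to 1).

Answer: 3.9566 10.6434

Derivation:
Step 0: x=[6.0000 8.0000] v=[0.0000 1.0000]
Step 1: x=[5.5200 8.6800] v=[-2.4000 3.4000]
Step 2: x=[4.7456 9.6544] v=[-3.8720 4.8720]
Step 3: x=[3.9566 10.6434] v=[-3.9450 4.9450]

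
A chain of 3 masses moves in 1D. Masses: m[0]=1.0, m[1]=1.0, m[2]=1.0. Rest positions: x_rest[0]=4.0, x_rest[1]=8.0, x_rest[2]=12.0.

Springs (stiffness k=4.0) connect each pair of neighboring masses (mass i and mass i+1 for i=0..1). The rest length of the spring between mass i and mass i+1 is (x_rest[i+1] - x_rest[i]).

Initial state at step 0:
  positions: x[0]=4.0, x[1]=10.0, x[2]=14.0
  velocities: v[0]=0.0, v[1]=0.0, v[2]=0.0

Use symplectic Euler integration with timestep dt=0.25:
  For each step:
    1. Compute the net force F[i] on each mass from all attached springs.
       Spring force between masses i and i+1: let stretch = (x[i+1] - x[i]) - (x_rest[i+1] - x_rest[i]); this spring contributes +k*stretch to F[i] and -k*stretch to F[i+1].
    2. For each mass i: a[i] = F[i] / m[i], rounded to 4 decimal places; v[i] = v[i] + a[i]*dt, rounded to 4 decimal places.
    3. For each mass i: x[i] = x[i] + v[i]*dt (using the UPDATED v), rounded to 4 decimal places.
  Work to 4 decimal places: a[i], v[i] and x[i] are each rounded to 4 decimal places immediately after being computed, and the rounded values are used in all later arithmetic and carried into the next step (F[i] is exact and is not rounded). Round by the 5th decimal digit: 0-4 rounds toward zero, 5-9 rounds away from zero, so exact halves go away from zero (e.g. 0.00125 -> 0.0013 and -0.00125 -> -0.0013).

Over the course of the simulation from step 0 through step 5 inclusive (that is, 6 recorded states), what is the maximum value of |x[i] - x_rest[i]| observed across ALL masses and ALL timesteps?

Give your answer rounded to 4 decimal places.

Step 0: x=[4.0000 10.0000 14.0000] v=[0.0000 0.0000 0.0000]
Step 1: x=[4.5000 9.5000 14.0000] v=[2.0000 -2.0000 0.0000]
Step 2: x=[5.2500 8.8750 13.8750] v=[3.0000 -2.5000 -0.5000]
Step 3: x=[5.9063 8.5938 13.5000] v=[2.6250 -1.1250 -1.5000]
Step 4: x=[6.2344 8.8672 12.8985] v=[1.3125 1.0937 -2.4062]
Step 5: x=[6.2207 9.4903 12.2891] v=[-0.0547 2.4922 -2.4375]
Max displacement = 2.2344

Answer: 2.2344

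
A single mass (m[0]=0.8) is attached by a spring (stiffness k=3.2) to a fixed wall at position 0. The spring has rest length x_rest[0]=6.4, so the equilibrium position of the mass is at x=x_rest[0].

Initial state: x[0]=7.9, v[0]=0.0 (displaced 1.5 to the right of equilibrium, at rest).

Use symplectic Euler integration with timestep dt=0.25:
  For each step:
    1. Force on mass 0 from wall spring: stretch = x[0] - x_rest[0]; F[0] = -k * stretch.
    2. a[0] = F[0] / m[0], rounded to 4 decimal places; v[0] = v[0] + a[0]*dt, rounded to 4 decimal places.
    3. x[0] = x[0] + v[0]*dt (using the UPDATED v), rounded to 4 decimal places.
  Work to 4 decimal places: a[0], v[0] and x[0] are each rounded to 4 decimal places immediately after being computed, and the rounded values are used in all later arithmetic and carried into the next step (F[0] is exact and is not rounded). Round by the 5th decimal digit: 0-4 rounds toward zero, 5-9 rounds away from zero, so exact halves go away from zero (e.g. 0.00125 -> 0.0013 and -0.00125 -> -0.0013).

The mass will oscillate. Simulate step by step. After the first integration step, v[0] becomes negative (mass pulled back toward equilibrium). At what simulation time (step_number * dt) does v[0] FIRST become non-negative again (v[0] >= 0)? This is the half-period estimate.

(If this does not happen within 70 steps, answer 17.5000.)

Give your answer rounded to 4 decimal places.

Step 0: x=[7.9000] v=[0.0000]
Step 1: x=[7.5250] v=[-1.5000]
Step 2: x=[6.8688] v=[-2.6250]
Step 3: x=[6.0954] v=[-3.0938]
Step 4: x=[5.3981] v=[-2.7892]
Step 5: x=[4.9513] v=[-1.7873]
Step 6: x=[4.8667] v=[-0.3386]
Step 7: x=[5.1654] v=[1.1947]
First v>=0 after going negative at step 7, time=1.7500

Answer: 1.7500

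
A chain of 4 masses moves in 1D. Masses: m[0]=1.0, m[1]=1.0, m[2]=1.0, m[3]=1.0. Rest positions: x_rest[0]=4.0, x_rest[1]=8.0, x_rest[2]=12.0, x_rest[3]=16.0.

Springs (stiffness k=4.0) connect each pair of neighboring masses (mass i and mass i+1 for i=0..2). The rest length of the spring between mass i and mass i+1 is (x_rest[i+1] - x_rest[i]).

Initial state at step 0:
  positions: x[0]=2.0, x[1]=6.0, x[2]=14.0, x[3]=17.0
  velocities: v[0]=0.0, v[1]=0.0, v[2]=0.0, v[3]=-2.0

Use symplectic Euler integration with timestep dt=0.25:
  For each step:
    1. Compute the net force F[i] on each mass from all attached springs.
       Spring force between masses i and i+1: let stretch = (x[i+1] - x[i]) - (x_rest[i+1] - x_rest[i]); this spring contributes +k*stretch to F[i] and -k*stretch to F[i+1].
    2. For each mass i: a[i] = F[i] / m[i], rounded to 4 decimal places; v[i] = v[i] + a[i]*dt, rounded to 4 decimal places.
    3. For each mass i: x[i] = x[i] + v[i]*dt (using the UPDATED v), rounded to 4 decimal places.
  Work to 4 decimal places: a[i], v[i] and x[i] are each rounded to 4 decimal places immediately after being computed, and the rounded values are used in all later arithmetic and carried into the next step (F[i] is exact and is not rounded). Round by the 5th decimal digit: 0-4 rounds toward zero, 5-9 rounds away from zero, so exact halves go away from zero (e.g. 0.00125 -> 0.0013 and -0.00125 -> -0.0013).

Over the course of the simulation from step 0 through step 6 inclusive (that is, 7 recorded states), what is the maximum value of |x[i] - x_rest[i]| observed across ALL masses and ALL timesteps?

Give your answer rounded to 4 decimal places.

Step 0: x=[2.0000 6.0000 14.0000 17.0000] v=[0.0000 0.0000 0.0000 -2.0000]
Step 1: x=[2.0000 7.0000 12.7500 16.7500] v=[0.0000 4.0000 -5.0000 -1.0000]
Step 2: x=[2.2500 8.1875 11.0625 16.5000] v=[1.0000 4.7500 -6.7500 -1.0000]
Step 3: x=[2.9844 8.6094 10.0156 15.8906] v=[2.9375 1.6875 -4.1875 -2.4375]
Step 4: x=[4.1250 7.9766 10.0859 14.8125] v=[4.5625 -2.5313 0.2813 -4.3125]
Step 5: x=[5.2285 6.9082 10.8106 13.5527] v=[4.4141 -4.2736 2.8986 -5.0391]
Step 6: x=[5.7520 6.3955 11.2452 12.6074] v=[2.0938 -2.0509 1.7383 -3.7812]
Max displacement = 3.3926

Answer: 3.3926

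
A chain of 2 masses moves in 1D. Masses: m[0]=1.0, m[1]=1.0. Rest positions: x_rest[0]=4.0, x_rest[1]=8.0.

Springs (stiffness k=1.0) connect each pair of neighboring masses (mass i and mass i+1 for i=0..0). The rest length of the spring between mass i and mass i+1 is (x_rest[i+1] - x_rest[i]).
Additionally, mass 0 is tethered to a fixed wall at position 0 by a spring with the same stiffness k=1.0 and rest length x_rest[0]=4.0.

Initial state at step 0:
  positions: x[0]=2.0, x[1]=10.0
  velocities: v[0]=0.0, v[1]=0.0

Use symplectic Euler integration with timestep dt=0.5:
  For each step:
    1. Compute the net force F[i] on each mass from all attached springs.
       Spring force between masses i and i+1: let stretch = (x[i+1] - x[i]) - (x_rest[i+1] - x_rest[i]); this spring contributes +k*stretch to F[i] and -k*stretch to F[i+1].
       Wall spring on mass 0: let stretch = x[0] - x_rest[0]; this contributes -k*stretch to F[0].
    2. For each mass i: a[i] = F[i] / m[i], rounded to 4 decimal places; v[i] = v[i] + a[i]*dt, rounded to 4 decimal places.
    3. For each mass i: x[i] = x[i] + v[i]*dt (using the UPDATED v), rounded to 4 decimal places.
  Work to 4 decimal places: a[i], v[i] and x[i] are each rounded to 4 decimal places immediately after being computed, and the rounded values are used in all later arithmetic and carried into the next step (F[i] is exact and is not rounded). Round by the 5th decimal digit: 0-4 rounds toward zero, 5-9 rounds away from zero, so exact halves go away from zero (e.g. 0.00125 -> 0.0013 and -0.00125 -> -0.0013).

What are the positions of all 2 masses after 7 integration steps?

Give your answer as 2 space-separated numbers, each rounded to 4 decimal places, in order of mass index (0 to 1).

Answer: 1.2041 9.1977

Derivation:
Step 0: x=[2.0000 10.0000] v=[0.0000 0.0000]
Step 1: x=[3.5000 9.0000] v=[3.0000 -2.0000]
Step 2: x=[5.5000 7.6250] v=[4.0000 -2.7500]
Step 3: x=[6.6563 6.7188] v=[2.3125 -1.8125]
Step 4: x=[6.1641 6.7970] v=[-0.9844 0.1563]
Step 5: x=[4.2891 7.7170] v=[-3.7500 1.8399]
Step 6: x=[2.1988 8.7800] v=[-4.1806 2.1260]
Step 7: x=[1.2041 9.1977] v=[-1.9894 0.8354]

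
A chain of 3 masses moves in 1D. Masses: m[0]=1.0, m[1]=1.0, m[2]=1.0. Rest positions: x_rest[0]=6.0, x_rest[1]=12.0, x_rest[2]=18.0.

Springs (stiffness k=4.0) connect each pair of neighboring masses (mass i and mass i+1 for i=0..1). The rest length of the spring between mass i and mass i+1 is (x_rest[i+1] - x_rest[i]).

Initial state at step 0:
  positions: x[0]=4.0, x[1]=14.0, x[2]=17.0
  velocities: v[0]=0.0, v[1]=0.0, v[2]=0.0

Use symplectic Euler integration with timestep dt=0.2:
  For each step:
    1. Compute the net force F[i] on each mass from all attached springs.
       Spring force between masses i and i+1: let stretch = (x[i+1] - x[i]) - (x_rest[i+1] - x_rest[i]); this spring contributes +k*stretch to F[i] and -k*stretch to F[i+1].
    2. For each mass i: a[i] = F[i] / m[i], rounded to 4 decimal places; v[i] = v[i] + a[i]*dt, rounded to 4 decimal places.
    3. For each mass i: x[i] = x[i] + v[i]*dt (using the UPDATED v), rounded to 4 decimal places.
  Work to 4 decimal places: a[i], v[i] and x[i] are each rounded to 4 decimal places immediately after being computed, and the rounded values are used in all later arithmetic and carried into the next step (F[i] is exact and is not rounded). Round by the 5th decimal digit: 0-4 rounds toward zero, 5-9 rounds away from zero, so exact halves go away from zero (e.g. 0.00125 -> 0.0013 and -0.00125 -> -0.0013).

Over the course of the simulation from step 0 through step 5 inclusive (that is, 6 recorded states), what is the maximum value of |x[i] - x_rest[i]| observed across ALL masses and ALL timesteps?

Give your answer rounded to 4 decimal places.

Step 0: x=[4.0000 14.0000 17.0000] v=[0.0000 0.0000 0.0000]
Step 1: x=[4.6400 12.8800 17.4800] v=[3.2000 -5.6000 2.4000]
Step 2: x=[5.6384 11.1776 18.1840] v=[4.9920 -8.5120 3.5200]
Step 3: x=[6.5631 9.7100 18.7270] v=[4.6234 -7.3382 2.7149]
Step 4: x=[7.0313 9.1816 18.7873] v=[2.3409 -2.6421 0.3013]
Step 5: x=[6.8835 9.8460 18.2706] v=[-0.7389 3.3222 -2.5833]
Max displacement = 2.8184

Answer: 2.8184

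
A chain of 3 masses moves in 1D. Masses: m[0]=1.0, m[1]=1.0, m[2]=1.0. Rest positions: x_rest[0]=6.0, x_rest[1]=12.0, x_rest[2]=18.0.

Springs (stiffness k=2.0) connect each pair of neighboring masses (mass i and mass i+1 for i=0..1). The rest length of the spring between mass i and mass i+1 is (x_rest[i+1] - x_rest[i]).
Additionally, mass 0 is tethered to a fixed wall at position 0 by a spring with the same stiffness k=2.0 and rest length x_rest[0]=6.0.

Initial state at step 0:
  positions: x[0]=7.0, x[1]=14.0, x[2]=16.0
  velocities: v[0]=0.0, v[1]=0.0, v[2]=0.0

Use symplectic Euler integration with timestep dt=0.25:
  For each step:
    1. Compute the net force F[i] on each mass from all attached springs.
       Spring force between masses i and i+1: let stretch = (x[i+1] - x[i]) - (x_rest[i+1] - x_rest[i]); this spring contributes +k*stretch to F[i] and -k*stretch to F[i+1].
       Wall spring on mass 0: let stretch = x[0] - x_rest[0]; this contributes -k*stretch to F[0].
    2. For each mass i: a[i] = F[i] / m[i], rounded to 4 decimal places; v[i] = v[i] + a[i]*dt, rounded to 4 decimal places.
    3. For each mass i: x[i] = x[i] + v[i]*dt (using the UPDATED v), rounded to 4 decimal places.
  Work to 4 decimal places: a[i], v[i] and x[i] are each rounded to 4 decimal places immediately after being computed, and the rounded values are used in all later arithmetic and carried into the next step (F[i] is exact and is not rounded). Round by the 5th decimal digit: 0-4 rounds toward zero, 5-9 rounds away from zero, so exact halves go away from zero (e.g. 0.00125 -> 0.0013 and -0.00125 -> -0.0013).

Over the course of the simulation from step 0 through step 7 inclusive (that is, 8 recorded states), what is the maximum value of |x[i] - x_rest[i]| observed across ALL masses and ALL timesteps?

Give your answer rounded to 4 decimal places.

Step 0: x=[7.0000 14.0000 16.0000] v=[0.0000 0.0000 0.0000]
Step 1: x=[7.0000 13.3750 16.5000] v=[0.0000 -2.5000 2.0000]
Step 2: x=[6.9219 12.3438 17.3594] v=[-0.3125 -4.1250 3.4375]
Step 3: x=[6.6563 11.2618 18.3418] v=[-1.0625 -4.3282 3.9297]
Step 4: x=[6.1343 10.4891 19.1892] v=[-2.0879 -3.0910 3.3897]
Step 5: x=[5.3899 10.2595 19.6991] v=[-2.9777 -0.9184 2.0397]
Step 6: x=[4.5804 10.6012 19.7791] v=[-3.2379 1.3666 0.3199]
Step 7: x=[3.9510 11.3375 19.4618] v=[-2.5177 2.9452 -1.2691]
Max displacement = 2.0490

Answer: 2.0490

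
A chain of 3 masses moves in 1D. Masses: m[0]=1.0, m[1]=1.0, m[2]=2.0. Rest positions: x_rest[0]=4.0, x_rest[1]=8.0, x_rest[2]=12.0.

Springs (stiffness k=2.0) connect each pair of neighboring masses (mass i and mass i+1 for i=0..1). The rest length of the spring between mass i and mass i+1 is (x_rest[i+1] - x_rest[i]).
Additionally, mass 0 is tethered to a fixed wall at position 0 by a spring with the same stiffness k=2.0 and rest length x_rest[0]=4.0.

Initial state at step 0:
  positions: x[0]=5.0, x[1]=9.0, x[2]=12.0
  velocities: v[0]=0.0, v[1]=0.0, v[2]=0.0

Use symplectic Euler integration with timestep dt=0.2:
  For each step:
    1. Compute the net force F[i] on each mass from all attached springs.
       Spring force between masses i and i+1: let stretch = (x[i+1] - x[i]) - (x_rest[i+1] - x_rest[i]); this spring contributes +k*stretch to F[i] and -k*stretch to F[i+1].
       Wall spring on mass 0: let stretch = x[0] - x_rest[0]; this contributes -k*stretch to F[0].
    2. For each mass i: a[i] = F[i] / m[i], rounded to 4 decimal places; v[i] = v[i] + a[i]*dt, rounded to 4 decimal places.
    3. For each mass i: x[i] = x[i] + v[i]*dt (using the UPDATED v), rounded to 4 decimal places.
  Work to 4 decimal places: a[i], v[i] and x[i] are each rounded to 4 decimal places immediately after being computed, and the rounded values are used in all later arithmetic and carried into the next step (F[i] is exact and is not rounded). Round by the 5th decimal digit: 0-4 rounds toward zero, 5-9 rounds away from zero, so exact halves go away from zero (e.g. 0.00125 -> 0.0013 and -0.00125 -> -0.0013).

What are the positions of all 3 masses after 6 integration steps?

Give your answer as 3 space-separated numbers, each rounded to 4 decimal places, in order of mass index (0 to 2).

Answer: 3.7436 7.8845 12.5490

Derivation:
Step 0: x=[5.0000 9.0000 12.0000] v=[0.0000 0.0000 0.0000]
Step 1: x=[4.9200 8.9200 12.0400] v=[-0.4000 -0.4000 0.2000]
Step 2: x=[4.7664 8.7696 12.1152] v=[-0.7680 -0.7520 0.3760]
Step 3: x=[4.5517 8.5666 12.2166] v=[-1.0733 -1.0150 0.5069]
Step 4: x=[4.2941 8.3344 12.3320] v=[-1.2880 -1.1610 0.5769]
Step 5: x=[4.0162 8.0988 12.4475] v=[-1.3895 -1.1781 0.5774]
Step 6: x=[3.7436 7.8845 12.5490] v=[-1.3629 -1.0717 0.5077]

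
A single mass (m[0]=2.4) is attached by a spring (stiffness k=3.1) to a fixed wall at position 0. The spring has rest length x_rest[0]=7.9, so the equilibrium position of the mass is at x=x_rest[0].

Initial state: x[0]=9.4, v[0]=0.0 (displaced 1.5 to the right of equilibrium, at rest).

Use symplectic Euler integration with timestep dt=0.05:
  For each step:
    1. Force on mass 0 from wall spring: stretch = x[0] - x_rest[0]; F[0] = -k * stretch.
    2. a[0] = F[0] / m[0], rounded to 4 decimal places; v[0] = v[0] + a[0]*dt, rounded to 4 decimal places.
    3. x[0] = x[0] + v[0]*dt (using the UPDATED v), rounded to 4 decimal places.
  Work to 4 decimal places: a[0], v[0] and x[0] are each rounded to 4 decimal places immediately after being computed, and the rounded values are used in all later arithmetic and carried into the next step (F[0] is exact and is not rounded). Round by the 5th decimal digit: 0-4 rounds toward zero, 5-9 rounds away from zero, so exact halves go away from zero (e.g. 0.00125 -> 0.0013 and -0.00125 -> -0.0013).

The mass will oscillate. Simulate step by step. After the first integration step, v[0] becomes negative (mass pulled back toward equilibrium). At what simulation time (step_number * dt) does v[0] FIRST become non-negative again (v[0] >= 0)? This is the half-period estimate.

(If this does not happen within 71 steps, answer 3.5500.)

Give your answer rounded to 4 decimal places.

Answer: 2.8000

Derivation:
Step 0: x=[9.4000] v=[0.0000]
Step 1: x=[9.3952] v=[-0.0969]
Step 2: x=[9.3855] v=[-0.1935]
Step 3: x=[9.3710] v=[-0.2894]
Step 4: x=[9.3518] v=[-0.3844]
Step 5: x=[9.3279] v=[-0.4782]
Step 6: x=[9.2994] v=[-0.5704]
Step 7: x=[9.2664] v=[-0.6608]
Step 8: x=[9.2290] v=[-0.7490]
Step 9: x=[9.1873] v=[-0.8348]
Step 10: x=[9.1414] v=[-0.9179]
Step 11: x=[9.0915] v=[-0.9981]
Step 12: x=[9.0377] v=[-1.0751]
Step 13: x=[8.9803] v=[-1.1486]
Step 14: x=[8.9194] v=[-1.2184]
Step 15: x=[8.8552] v=[-1.2842]
Step 16: x=[8.7879] v=[-1.3459]
Step 17: x=[8.7177] v=[-1.4032]
Step 18: x=[8.6449] v=[-1.4560]
Step 19: x=[8.5697] v=[-1.5041]
Step 20: x=[8.4923] v=[-1.5474]
Step 21: x=[8.4130] v=[-1.5857]
Step 22: x=[8.3321] v=[-1.6188]
Step 23: x=[8.2498] v=[-1.6467]
Step 24: x=[8.1663] v=[-1.6693]
Step 25: x=[8.0820] v=[-1.6865]
Step 26: x=[7.9971] v=[-1.6983]
Step 27: x=[7.9119] v=[-1.7046]
Step 28: x=[7.8266] v=[-1.7054]
Step 29: x=[7.7416] v=[-1.7007]
Step 30: x=[7.6571] v=[-1.6905]
Step 31: x=[7.5734] v=[-1.6748]
Step 32: x=[7.4907] v=[-1.6537]
Step 33: x=[7.4093] v=[-1.6273]
Step 34: x=[7.3295] v=[-1.5956]
Step 35: x=[7.2516] v=[-1.5588]
Step 36: x=[7.1758] v=[-1.5169]
Step 37: x=[7.1023] v=[-1.4701]
Step 38: x=[7.0314] v=[-1.4186]
Step 39: x=[6.9633] v=[-1.3625]
Step 40: x=[6.8982] v=[-1.3020]
Step 41: x=[6.8363] v=[-1.2373]
Step 42: x=[6.7779] v=[-1.1686]
Step 43: x=[6.7231] v=[-1.0961]
Step 44: x=[6.6721] v=[-1.0201]
Step 45: x=[6.6251] v=[-0.9408]
Step 46: x=[6.5822] v=[-0.8585]
Step 47: x=[6.5435] v=[-0.7734]
Step 48: x=[6.5092] v=[-0.6858]
Step 49: x=[6.4794] v=[-0.5960]
Step 50: x=[6.4542] v=[-0.5043]
Step 51: x=[6.4337] v=[-0.4109]
Step 52: x=[6.4179] v=[-0.3162]
Step 53: x=[6.4069] v=[-0.2205]
Step 54: x=[6.4007] v=[-0.1241]
Step 55: x=[6.3993] v=[-0.0273]
Step 56: x=[6.4028] v=[0.0696]
First v>=0 after going negative at step 56, time=2.8000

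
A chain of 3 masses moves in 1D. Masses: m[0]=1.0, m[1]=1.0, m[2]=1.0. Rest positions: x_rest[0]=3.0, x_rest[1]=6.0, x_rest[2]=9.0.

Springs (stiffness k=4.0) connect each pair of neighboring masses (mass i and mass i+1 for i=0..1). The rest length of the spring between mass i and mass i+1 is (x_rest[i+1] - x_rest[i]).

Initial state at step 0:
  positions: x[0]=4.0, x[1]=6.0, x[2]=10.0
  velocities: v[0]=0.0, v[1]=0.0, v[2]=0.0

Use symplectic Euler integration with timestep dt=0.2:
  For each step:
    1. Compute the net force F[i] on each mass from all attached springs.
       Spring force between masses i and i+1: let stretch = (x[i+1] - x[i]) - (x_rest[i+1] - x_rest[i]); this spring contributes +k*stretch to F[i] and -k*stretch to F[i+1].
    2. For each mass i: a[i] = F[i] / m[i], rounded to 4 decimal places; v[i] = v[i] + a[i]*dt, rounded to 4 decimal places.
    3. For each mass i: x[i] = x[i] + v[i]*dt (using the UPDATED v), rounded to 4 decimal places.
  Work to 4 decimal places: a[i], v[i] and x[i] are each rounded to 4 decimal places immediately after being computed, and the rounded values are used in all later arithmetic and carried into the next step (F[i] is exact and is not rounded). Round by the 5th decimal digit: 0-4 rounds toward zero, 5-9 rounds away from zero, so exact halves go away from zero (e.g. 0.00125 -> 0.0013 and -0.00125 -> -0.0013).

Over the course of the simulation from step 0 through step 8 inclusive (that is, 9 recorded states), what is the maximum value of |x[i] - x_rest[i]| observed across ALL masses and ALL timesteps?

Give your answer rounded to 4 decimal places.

Answer: 1.3767

Derivation:
Step 0: x=[4.0000 6.0000 10.0000] v=[0.0000 0.0000 0.0000]
Step 1: x=[3.8400 6.3200 9.8400] v=[-0.8000 1.6000 -0.8000]
Step 2: x=[3.5968 6.8064 9.5968] v=[-1.2160 2.4320 -1.2160]
Step 3: x=[3.3871 7.2257 9.3871] v=[-1.0483 2.0966 -1.0483]
Step 4: x=[3.3116 7.3767 9.3116] v=[-0.3774 0.7548 -0.3774]
Step 5: x=[3.4065 7.1868 9.4065] v=[0.4747 -0.9494 0.4747]
Step 6: x=[3.6263 6.7472 9.6263] v=[1.0989 -2.1979 1.0989]
Step 7: x=[3.8654 6.2689 9.8654] v=[1.1956 -2.3913 1.1956]
Step 8: x=[4.0091 5.9815 10.0091] v=[0.7184 -1.4369 0.7184]
Max displacement = 1.3767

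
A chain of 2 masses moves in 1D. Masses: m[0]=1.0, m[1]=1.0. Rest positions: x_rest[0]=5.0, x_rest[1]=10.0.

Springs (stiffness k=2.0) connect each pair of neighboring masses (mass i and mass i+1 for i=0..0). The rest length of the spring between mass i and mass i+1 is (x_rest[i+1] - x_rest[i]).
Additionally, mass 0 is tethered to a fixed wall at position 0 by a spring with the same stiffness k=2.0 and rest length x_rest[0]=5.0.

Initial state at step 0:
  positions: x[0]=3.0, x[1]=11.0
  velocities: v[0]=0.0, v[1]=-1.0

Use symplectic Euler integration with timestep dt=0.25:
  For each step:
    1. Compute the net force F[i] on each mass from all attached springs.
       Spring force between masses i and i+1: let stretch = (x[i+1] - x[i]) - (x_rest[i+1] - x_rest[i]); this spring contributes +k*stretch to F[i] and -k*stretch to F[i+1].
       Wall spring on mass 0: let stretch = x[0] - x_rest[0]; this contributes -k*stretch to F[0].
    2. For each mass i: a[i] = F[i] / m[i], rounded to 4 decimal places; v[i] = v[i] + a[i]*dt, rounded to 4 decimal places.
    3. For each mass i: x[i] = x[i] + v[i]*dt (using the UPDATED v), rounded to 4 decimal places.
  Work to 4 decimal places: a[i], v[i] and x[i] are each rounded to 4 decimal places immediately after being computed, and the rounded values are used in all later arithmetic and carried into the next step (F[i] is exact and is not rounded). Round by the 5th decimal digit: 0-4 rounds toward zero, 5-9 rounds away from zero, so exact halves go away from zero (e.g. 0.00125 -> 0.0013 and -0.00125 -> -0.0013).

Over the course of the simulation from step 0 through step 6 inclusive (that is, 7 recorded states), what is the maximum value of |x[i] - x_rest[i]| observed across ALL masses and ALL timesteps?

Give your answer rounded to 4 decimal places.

Step 0: x=[3.0000 11.0000] v=[0.0000 -1.0000]
Step 1: x=[3.6250 10.3750] v=[2.5000 -2.5000]
Step 2: x=[4.6406 9.5313] v=[4.0625 -3.3750]
Step 3: x=[5.6875 8.7012] v=[4.1876 -3.3204]
Step 4: x=[6.4002 8.1194] v=[2.8507 -2.3273]
Step 5: x=[6.5278 7.9477] v=[0.5102 -0.6869]
Step 6: x=[6.0169 8.2235] v=[-2.0438 1.1032]
Max displacement = 2.0523

Answer: 2.0523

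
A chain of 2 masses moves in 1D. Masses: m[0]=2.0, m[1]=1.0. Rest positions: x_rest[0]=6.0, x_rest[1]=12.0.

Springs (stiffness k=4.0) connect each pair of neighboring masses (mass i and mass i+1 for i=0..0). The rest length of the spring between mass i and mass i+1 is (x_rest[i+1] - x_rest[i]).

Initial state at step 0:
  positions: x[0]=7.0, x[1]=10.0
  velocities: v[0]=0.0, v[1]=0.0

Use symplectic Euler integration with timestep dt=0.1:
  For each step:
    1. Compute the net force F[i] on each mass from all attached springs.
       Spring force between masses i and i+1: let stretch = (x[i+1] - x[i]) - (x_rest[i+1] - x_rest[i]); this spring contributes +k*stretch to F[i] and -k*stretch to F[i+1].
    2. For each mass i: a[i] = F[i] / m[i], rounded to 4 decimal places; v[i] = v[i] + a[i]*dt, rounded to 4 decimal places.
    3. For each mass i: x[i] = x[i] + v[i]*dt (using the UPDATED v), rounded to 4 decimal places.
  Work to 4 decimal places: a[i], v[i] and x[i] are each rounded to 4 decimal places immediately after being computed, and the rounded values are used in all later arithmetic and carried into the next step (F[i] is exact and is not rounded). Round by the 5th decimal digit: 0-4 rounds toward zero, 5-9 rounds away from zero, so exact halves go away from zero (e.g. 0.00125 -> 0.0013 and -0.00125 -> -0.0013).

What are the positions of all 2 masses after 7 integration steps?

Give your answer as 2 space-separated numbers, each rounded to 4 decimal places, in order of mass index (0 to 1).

Answer: 5.7304 12.5394

Derivation:
Step 0: x=[7.0000 10.0000] v=[0.0000 0.0000]
Step 1: x=[6.9400 10.1200] v=[-0.6000 1.2000]
Step 2: x=[6.8236 10.3528] v=[-1.1640 2.3280]
Step 3: x=[6.6578 10.6844] v=[-1.6582 3.3163]
Step 4: x=[6.4525 11.0950] v=[-2.0529 4.1057]
Step 5: x=[6.2201 11.5599] v=[-2.3244 4.6487]
Step 6: x=[5.9745 12.0512] v=[-2.4564 4.9128]
Step 7: x=[5.7304 12.5394] v=[-2.4411 4.8821]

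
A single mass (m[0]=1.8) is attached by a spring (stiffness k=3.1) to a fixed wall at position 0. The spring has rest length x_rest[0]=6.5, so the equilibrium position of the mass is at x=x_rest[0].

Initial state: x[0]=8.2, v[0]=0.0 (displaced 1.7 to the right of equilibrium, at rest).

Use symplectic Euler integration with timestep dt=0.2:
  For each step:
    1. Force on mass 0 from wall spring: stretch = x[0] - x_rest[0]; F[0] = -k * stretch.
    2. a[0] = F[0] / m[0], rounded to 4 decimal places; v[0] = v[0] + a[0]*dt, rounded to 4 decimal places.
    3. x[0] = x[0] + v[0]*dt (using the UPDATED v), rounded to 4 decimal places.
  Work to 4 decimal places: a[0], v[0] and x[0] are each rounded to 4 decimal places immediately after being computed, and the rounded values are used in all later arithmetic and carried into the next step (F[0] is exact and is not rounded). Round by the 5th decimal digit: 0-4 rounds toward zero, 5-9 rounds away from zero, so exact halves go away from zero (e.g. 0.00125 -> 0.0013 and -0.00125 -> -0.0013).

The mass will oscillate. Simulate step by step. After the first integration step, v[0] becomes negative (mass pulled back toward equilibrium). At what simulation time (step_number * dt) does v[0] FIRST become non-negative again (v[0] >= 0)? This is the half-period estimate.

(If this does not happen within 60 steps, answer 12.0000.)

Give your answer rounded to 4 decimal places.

Answer: 2.4000

Derivation:
Step 0: x=[8.2000] v=[0.0000]
Step 1: x=[8.0829] v=[-0.5856]
Step 2: x=[7.8567] v=[-1.1308]
Step 3: x=[7.5371] v=[-1.5981]
Step 4: x=[7.1460] v=[-1.9553]
Step 5: x=[6.7104] v=[-2.1778]
Step 6: x=[6.2603] v=[-2.2503]
Step 7: x=[5.8268] v=[-2.1677]
Step 8: x=[5.4396] v=[-1.9358]
Step 9: x=[5.1255] v=[-1.5706]
Step 10: x=[4.9061] v=[-1.0972]
Step 11: x=[4.7965] v=[-0.5482]
Step 12: x=[4.8042] v=[0.0386]
First v>=0 after going negative at step 12, time=2.4000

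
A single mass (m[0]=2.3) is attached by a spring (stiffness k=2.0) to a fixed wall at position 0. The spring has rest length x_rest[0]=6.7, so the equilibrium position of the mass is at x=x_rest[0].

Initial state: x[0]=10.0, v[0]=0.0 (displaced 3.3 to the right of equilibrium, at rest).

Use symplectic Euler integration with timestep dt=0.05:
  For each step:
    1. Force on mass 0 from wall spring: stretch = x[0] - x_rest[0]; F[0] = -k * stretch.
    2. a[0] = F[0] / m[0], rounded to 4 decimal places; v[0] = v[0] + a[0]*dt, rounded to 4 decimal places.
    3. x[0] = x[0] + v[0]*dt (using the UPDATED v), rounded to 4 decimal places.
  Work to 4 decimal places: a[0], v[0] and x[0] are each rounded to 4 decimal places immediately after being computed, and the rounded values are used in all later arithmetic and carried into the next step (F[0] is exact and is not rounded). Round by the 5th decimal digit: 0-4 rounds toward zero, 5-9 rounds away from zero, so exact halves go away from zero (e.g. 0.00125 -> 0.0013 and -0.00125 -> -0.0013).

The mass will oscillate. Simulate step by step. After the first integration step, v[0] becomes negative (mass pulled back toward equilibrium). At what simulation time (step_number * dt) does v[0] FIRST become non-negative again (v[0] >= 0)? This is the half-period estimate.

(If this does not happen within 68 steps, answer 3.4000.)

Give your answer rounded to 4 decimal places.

Answer: 3.4000

Derivation:
Step 0: x=[10.0000] v=[0.0000]
Step 1: x=[9.9928] v=[-0.1435]
Step 2: x=[9.9785] v=[-0.2867]
Step 3: x=[9.9570] v=[-0.4292]
Step 4: x=[9.9285] v=[-0.5708]
Step 5: x=[9.8929] v=[-0.7112]
Step 6: x=[9.8504] v=[-0.8500]
Step 7: x=[9.8011] v=[-0.9870]
Step 8: x=[9.7450] v=[-1.1218]
Step 9: x=[9.6823] v=[-1.2542]
Step 10: x=[9.6131] v=[-1.3839]
Step 11: x=[9.5376] v=[-1.5106]
Step 12: x=[9.4559] v=[-1.6340]
Step 13: x=[9.3682] v=[-1.7538]
Step 14: x=[9.2747] v=[-1.8698]
Step 15: x=[9.1756] v=[-1.9817]
Step 16: x=[9.0711] v=[-2.0893]
Step 17: x=[8.9615] v=[-2.1924]
Step 18: x=[8.8470] v=[-2.2907]
Step 19: x=[8.7278] v=[-2.3841]
Step 20: x=[8.6042] v=[-2.4723]
Step 21: x=[8.4764] v=[-2.5551]
Step 22: x=[8.3448] v=[-2.6323]
Step 23: x=[8.2096] v=[-2.7038]
Step 24: x=[8.0711] v=[-2.7694]
Step 25: x=[7.9297] v=[-2.8290]
Step 26: x=[7.7856] v=[-2.8825]
Step 27: x=[7.6391] v=[-2.9297]
Step 28: x=[7.4906] v=[-2.9705]
Step 29: x=[7.3404] v=[-3.0049]
Step 30: x=[7.1888] v=[-3.0327]
Step 31: x=[7.0361] v=[-3.0540]
Step 32: x=[6.8827] v=[-3.0686]
Step 33: x=[6.7289] v=[-3.0765]
Step 34: x=[6.5750] v=[-3.0778]
Step 35: x=[6.4214] v=[-3.0724]
Step 36: x=[6.2684] v=[-3.0603]
Step 37: x=[6.1163] v=[-3.0415]
Step 38: x=[5.9655] v=[-3.0161]
Step 39: x=[5.8163] v=[-2.9842]
Step 40: x=[5.6690] v=[-2.9458]
Step 41: x=[5.5240] v=[-2.9010]
Step 42: x=[5.3815] v=[-2.8499]
Step 43: x=[5.2419] v=[-2.7926]
Step 44: x=[5.1054] v=[-2.7292]
Step 45: x=[4.9724] v=[-2.6599]
Step 46: x=[4.8432] v=[-2.5848]
Step 47: x=[4.7180] v=[-2.5041]
Step 48: x=[4.5971] v=[-2.4179]
Step 49: x=[4.4808] v=[-2.3265]
Step 50: x=[4.3693] v=[-2.2300]
Step 51: x=[4.2629] v=[-2.1287]
Step 52: x=[4.1618] v=[-2.0227]
Step 53: x=[4.0662] v=[-1.9123]
Step 54: x=[3.9763] v=[-1.7978]
Step 55: x=[3.8923] v=[-1.6794]
Step 56: x=[3.8144] v=[-1.5573]
Step 57: x=[3.7428] v=[-1.4318]
Step 58: x=[3.6776] v=[-1.3032]
Step 59: x=[3.6190] v=[-1.1718]
Step 60: x=[3.5671] v=[-1.0378]
Step 61: x=[3.5220] v=[-0.9016]
Step 62: x=[3.4838] v=[-0.7634]
Step 63: x=[3.4526] v=[-0.6236]
Step 64: x=[3.4285] v=[-0.4824]
Step 65: x=[3.4115] v=[-0.3402]
Step 66: x=[3.4016] v=[-0.1972]
Step 67: x=[3.3989] v=[-0.0538]
Step 68: x=[3.4034] v=[0.0897]
First v>=0 after going negative at step 68, time=3.4000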